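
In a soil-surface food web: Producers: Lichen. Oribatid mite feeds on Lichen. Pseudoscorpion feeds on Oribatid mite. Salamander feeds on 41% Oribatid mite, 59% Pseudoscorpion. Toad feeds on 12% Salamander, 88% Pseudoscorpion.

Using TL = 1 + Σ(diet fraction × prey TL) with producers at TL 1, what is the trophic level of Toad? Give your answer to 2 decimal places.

Oribatid mite: 1 + 1 = 2
Pseudoscorpion: 1 + 2 = 3
Salamander: 1 + (0.41×2 + 0.59×3) = 3.59
Toad: 1 + (0.12×3.59 + 0.88×3) = 4.0708

4.07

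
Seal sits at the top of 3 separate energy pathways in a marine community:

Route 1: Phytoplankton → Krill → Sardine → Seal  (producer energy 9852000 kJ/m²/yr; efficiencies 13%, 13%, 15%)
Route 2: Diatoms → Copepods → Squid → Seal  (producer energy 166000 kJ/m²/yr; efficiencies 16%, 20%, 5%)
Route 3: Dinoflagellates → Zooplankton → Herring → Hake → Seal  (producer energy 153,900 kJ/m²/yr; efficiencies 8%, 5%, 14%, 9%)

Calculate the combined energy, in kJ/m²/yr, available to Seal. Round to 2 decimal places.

25248.18 kJ/m²/yr

Route 1: 9852000 × 0.13 × 0.13 × 0.15 = 24974.82 kJ/m²/yr
Route 2: 166000 × 0.16 × 0.2 × 0.05 = 265.6 kJ/m²/yr
Route 3: 153900 × 0.08 × 0.05 × 0.14 × 0.09 = 7.75656 kJ/m²/yr
Total at Seal: 24974.82 + 265.6 + 7.75656 = 25248.17656 kJ/m²/yr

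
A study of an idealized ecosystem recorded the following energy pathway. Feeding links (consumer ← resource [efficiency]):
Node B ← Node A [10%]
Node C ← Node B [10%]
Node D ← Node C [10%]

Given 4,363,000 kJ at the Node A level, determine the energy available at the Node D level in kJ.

Node B: 4363000 × 0.1 = 436300 kJ
Node C: 436300 × 0.1 = 43630 kJ
Node D: 43630 × 0.1 = 4363 kJ

4363 kJ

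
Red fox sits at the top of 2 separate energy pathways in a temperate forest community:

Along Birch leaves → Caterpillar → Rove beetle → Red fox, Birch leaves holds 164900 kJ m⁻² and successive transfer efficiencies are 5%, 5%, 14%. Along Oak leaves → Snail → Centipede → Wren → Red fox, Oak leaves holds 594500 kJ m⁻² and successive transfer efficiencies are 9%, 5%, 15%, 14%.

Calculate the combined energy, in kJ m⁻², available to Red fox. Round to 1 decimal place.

Via Birch leaves: 164900 × 0.05 × 0.05 × 0.14 = 57.715 kJ m⁻²
Via Oak leaves: 594500 × 0.09 × 0.05 × 0.15 × 0.14 = 56.18025 kJ m⁻²
Total at Red fox: 57.715 + 56.18025 = 113.89525 kJ m⁻²

113.9 kJ m⁻²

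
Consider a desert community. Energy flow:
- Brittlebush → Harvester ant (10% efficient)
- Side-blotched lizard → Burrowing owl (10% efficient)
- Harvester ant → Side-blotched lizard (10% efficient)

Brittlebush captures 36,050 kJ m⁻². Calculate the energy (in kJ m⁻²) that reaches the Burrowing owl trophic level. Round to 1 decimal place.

36.1 kJ m⁻²

Harvester ant: 36050 × 0.1 = 3605 kJ m⁻²
Side-blotched lizard: 3605 × 0.1 = 360.5 kJ m⁻²
Burrowing owl: 360.5 × 0.1 = 36.05 kJ m⁻²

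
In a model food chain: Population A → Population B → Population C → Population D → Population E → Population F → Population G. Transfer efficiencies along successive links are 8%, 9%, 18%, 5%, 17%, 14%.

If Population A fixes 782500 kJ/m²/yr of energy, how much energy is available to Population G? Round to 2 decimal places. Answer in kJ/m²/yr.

1.21 kJ/m²/yr

Population B: 782500 × 0.08 = 62600 kJ/m²/yr
Population C: 62600 × 0.09 = 5634 kJ/m²/yr
Population D: 5634 × 0.18 = 1014.12 kJ/m²/yr
Population E: 1014.12 × 0.05 = 50.706 kJ/m²/yr
Population F: 50.706 × 0.17 = 8.62002 kJ/m²/yr
Population G: 8.62002 × 0.14 = 1.2068028 kJ/m²/yr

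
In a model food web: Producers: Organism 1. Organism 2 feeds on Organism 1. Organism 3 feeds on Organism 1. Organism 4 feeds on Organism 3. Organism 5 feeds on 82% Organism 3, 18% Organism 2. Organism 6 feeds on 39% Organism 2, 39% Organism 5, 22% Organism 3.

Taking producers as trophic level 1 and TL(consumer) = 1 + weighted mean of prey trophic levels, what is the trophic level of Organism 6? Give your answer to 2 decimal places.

Organism 2: 1 + 1 = 2
Organism 3: 1 + 1 = 2
Organism 4: 1 + 2 = 3
Organism 5: 1 + (0.82×2 + 0.18×2) = 3
Organism 6: 1 + (0.39×2 + 0.39×3 + 0.22×2) = 3.39

3.39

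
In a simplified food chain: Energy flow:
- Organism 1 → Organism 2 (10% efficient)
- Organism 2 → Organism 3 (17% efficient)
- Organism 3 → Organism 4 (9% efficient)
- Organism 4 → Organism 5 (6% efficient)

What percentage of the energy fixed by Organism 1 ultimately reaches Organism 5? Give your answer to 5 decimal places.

Product of link efficiencies: 0.1 × 0.17 × 0.09 × 0.06 = 0.0000918
As a percentage: 0.0000918 × 100 = 0.00918%

0.00918%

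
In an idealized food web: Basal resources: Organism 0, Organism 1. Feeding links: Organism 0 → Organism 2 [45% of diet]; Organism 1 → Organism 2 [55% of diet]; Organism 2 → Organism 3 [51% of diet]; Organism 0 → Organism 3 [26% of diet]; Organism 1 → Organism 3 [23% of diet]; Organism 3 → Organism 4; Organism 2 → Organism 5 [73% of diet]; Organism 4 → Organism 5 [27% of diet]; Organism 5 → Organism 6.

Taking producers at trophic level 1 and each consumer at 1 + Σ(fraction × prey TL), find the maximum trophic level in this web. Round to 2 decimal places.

Organism 2: 1 + (0.45×1 + 0.55×1) = 2
Organism 3: 1 + (0.51×2 + 0.26×1 + 0.23×1) = 2.51
Organism 4: 1 + 2.51 = 3.51
Organism 5: 1 + (0.73×2 + 0.27×3.51) = 3.4077
Organism 6: 1 + 3.4077 = 4.4077

4.41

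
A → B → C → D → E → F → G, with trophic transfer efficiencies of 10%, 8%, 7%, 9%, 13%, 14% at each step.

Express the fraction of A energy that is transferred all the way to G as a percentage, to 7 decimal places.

0.0000917%

Product of link efficiencies: 0.1 × 0.08 × 0.07 × 0.09 × 0.13 × 0.14 = 0.00000091728
As a percentage: 0.00000091728 × 100 = 0.0000917%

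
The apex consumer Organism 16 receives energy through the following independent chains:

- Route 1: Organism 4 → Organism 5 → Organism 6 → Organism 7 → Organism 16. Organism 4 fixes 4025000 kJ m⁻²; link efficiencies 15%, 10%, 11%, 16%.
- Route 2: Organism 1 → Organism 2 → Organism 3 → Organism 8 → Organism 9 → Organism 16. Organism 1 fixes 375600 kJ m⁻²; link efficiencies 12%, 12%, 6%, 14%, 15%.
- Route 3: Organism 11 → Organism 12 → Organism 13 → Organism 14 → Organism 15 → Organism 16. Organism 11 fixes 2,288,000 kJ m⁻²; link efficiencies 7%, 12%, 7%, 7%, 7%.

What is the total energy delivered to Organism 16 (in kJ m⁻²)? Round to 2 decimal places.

Route 1: 4025000 × 0.15 × 0.1 × 0.11 × 0.16 = 1062.6 kJ m⁻²
Route 2: 375600 × 0.12 × 0.12 × 0.06 × 0.14 × 0.15 = 6.8148864 kJ m⁻²
Route 3: 2288000 × 0.07 × 0.12 × 0.07 × 0.07 × 0.07 = 6.5921856 kJ m⁻²
Total at Organism 16: 1062.6 + 6.8148864 + 6.5921856 = 1076.007072 kJ m⁻²

1076.01 kJ m⁻²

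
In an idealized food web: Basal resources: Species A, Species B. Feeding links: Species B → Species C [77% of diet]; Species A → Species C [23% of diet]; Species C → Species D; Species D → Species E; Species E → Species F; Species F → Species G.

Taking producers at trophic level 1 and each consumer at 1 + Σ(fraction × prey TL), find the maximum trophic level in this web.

Species C: 1 + (0.77×1 + 0.23×1) = 2
Species D: 1 + 2 = 3
Species E: 1 + 3 = 4
Species F: 1 + 4 = 5
Species G: 1 + 5 = 6

6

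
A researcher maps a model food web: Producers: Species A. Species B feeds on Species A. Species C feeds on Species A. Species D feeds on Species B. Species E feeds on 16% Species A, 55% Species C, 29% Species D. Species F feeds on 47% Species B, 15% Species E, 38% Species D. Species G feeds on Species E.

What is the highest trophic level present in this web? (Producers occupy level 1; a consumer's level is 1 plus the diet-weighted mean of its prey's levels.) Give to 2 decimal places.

Species B: 1 + 1 = 2
Species C: 1 + 1 = 2
Species D: 1 + 2 = 3
Species E: 1 + (0.16×1 + 0.55×2 + 0.29×3) = 3.13
Species F: 1 + (0.47×2 + 0.15×3.13 + 0.38×3) = 3.5495
Species G: 1 + 3.13 = 4.13

4.13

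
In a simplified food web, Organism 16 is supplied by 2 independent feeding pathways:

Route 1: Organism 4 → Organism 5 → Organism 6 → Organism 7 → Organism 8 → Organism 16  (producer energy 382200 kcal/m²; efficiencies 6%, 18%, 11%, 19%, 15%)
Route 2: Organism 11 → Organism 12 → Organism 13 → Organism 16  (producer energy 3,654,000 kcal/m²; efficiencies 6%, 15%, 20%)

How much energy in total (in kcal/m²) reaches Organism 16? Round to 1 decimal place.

6590.1 kcal/m²

Route 1: 382200 × 0.06 × 0.18 × 0.11 × 0.19 × 0.15 = 12.9405276 kcal/m²
Route 2: 3654000 × 0.06 × 0.15 × 0.2 = 6577.2 kcal/m²
Total at Organism 16: 12.9405276 + 6577.2 = 6590.1405276 kcal/m²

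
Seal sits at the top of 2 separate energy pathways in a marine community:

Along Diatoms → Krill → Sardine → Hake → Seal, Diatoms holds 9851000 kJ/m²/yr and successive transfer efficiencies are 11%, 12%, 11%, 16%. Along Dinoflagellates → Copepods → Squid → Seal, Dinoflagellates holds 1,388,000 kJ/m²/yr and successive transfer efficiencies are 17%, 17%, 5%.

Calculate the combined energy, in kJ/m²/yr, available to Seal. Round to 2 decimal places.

Via Diatoms: 9851000 × 0.11 × 0.12 × 0.11 × 0.16 = 2288.58432 kJ/m²/yr
Via Dinoflagellates: 1388000 × 0.17 × 0.17 × 0.05 = 2005.66 kJ/m²/yr
Total at Seal: 2288.58432 + 2005.66 = 4294.24432 kJ/m²/yr

4294.24 kJ/m²/yr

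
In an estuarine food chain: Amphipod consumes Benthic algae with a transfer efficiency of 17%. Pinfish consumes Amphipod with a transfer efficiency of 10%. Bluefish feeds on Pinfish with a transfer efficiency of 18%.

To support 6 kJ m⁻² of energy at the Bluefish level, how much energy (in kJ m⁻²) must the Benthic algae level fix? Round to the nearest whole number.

1961 kJ m⁻²

Cumulative transfer efficiency: 0.17 × 0.1 × 0.18 = 0.00306
Benthic algae energy = 6 / 0.00306 = 1961 kJ m⁻²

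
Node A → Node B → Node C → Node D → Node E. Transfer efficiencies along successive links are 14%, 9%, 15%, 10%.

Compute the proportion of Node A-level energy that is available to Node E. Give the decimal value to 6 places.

0.000189

Product of link efficiencies: 0.14 × 0.09 × 0.15 × 0.1 = 0.000189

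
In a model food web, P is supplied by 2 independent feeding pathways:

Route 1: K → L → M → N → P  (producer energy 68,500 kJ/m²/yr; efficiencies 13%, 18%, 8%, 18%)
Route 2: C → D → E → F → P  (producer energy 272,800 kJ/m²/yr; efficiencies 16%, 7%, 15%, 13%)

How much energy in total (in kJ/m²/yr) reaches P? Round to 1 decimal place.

82.7 kJ/m²/yr

Route 1: 68500 × 0.13 × 0.18 × 0.08 × 0.18 = 23.08176 kJ/m²/yr
Route 2: 272800 × 0.16 × 0.07 × 0.15 × 0.13 = 59.57952 kJ/m²/yr
Total at P: 23.08176 + 59.57952 = 82.66128 kJ/m²/yr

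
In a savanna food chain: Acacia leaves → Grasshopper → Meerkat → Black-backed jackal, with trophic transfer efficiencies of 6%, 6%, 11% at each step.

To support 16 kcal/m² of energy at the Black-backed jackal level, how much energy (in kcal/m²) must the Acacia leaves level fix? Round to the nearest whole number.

40404 kcal/m²

Cumulative transfer efficiency: 0.06 × 0.06 × 0.11 = 0.000396
Acacia leaves energy = 16 / 0.000396 = 40404 kcal/m²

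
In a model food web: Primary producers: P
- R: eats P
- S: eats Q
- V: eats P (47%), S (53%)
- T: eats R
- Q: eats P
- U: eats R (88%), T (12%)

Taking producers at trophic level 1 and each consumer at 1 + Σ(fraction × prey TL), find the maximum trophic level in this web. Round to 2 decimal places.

Q: 1 + 1 = 2
R: 1 + 1 = 2
S: 1 + 2 = 3
T: 1 + 2 = 3
U: 1 + (0.88×2 + 0.12×3) = 3.12
V: 1 + (0.47×1 + 0.53×3) = 3.06

3.12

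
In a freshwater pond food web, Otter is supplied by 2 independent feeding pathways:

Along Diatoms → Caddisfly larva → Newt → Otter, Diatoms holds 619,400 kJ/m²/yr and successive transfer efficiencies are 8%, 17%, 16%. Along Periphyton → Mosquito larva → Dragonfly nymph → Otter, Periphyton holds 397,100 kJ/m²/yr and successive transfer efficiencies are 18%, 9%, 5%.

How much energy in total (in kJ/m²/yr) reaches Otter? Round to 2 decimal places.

Via Diatoms: 619400 × 0.08 × 0.17 × 0.16 = 1347.8144 kJ/m²/yr
Via Periphyton: 397100 × 0.18 × 0.09 × 0.05 = 321.651 kJ/m²/yr
Total at Otter: 1347.8144 + 321.651 = 1669.4654 kJ/m²/yr

1669.47 kJ/m²/yr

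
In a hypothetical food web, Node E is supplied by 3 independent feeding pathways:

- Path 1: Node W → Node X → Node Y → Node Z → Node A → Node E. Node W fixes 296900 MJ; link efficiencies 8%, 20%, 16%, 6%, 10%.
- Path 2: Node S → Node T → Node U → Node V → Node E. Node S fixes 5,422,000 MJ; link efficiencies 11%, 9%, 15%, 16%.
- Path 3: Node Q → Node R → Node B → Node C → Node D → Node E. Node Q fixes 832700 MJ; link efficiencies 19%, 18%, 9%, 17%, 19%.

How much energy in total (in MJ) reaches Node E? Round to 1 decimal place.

1375.6 MJ

Path 1: 296900 × 0.08 × 0.2 × 0.16 × 0.06 × 0.1 = 4.560384 MJ
Path 2: 5422000 × 0.11 × 0.09 × 0.15 × 0.16 = 1288.2672 MJ
Path 3: 832700 × 0.19 × 0.18 × 0.09 × 0.17 × 0.19 = 82.78653438 MJ
Total at Node E: 4.560384 + 1288.2672 + 82.78653438 = 1375.61411838 MJ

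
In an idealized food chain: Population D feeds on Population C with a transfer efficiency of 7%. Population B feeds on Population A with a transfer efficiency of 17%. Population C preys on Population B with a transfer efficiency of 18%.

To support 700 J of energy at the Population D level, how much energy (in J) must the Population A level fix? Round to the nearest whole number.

326797 J

Cumulative transfer efficiency: 0.17 × 0.18 × 0.07 = 0.002142
Population A energy = 700 / 0.002142 = 326797 J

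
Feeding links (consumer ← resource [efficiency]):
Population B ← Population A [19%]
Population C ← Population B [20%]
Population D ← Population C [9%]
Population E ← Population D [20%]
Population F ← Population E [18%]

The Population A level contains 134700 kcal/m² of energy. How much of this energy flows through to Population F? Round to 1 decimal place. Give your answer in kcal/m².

16.6 kcal/m²

Population B: 134700 × 0.19 = 25593 kcal/m²
Population C: 25593 × 0.2 = 5118.6 kcal/m²
Population D: 5118.6 × 0.09 = 460.674 kcal/m²
Population E: 460.674 × 0.2 = 92.1348 kcal/m²
Population F: 92.1348 × 0.18 = 16.584264 kcal/m²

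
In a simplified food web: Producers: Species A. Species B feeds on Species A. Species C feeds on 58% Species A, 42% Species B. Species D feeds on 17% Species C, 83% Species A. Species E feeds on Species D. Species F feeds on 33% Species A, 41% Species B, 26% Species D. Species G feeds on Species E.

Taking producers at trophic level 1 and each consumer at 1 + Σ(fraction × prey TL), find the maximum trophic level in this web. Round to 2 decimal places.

Species B: 1 + 1 = 2
Species C: 1 + (0.58×1 + 0.42×2) = 2.42
Species D: 1 + (0.17×2.42 + 0.83×1) = 2.2414
Species E: 1 + 2.2414 = 3.2414
Species F: 1 + (0.33×1 + 0.41×2 + 0.26×2.2414) = 2.732764
Species G: 1 + 3.2414 = 4.2414

4.24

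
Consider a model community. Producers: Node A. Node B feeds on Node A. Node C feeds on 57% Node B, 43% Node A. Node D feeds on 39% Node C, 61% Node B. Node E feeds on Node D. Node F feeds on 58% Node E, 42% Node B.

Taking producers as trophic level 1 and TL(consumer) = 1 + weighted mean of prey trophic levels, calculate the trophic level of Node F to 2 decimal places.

Node B: 1 + 1 = 2
Node C: 1 + (0.57×2 + 0.43×1) = 2.57
Node D: 1 + (0.39×2.57 + 0.61×2) = 3.2223
Node E: 1 + 3.2223 = 4.2223
Node F: 1 + (0.58×4.2223 + 0.42×2) = 4.288934

4.29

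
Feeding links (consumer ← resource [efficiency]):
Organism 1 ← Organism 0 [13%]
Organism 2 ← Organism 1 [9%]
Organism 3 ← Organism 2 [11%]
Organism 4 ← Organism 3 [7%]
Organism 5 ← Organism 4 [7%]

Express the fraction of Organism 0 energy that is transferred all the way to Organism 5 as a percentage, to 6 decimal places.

Product of link efficiencies: 0.13 × 0.09 × 0.11 × 0.07 × 0.07 = 0.0000063063
As a percentage: 0.0000063063 × 100 = 0.000631%

0.000631%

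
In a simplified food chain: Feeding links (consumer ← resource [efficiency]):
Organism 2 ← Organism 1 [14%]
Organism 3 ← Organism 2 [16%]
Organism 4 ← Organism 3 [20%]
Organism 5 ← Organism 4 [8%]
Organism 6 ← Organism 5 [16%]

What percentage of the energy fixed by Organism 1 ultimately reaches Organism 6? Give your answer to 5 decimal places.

0.00573%

Product of link efficiencies: 0.14 × 0.16 × 0.2 × 0.08 × 0.16 = 0.000057344
As a percentage: 0.000057344 × 100 = 0.00573%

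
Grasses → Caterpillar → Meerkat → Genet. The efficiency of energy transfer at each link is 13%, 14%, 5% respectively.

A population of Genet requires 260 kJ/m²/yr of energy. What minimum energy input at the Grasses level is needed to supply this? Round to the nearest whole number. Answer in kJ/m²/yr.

285714 kJ/m²/yr

Cumulative transfer efficiency: 0.13 × 0.14 × 0.05 = 0.00091
Grasses energy = 260 / 0.00091 = 285714 kJ/m²/yr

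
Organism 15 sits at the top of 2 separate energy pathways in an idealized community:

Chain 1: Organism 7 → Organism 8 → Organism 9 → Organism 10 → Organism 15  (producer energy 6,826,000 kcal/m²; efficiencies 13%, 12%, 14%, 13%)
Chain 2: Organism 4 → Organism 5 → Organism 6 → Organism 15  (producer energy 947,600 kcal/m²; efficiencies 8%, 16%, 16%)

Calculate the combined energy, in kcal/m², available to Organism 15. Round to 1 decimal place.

Chain 1: 6826000 × 0.13 × 0.12 × 0.14 × 0.13 = 1938.03792 kcal/m²
Chain 2: 947600 × 0.08 × 0.16 × 0.16 = 1940.6848 kcal/m²
Total at Organism 15: 1938.03792 + 1940.6848 = 3878.72272 kcal/m²

3878.7 kcal/m²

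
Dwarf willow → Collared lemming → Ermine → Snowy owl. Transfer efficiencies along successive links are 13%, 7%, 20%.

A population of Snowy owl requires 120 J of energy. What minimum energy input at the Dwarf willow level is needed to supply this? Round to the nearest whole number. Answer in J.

65934 J

Cumulative transfer efficiency: 0.13 × 0.07 × 0.2 = 0.00182
Dwarf willow energy = 120 / 0.00182 = 65934 J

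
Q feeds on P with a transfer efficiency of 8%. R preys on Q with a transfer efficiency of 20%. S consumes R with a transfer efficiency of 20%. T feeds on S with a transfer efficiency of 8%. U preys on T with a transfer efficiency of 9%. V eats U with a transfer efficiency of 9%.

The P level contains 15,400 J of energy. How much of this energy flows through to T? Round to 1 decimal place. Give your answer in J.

Q: 15400 × 0.08 = 1232 J
R: 1232 × 0.2 = 246.4 J
S: 246.4 × 0.2 = 49.28 J
T: 49.28 × 0.08 = 3.9424 J

3.9 J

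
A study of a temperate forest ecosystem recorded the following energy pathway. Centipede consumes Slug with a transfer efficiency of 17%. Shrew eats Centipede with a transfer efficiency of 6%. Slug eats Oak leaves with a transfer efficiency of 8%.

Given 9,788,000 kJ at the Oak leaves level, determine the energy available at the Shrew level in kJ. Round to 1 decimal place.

Slug: 9788000 × 0.08 = 783040 kJ
Centipede: 783040 × 0.17 = 133116.8 kJ
Shrew: 133116.8 × 0.06 = 7987.008 kJ

7987.0 kJ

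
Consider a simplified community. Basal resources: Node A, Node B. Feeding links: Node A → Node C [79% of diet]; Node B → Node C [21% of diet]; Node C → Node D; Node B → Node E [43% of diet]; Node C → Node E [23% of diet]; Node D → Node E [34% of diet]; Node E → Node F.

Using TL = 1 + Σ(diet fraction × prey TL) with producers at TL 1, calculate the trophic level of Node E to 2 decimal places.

2.91

Node C: 1 + (0.79×1 + 0.21×1) = 2
Node D: 1 + 2 = 3
Node E: 1 + (0.43×1 + 0.23×2 + 0.34×3) = 2.91
Node F: 1 + 2.91 = 3.91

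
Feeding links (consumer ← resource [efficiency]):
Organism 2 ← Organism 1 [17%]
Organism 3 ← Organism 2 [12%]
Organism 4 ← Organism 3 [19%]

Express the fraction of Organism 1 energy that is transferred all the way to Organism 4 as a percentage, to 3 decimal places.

0.388%

Product of link efficiencies: 0.17 × 0.12 × 0.19 = 0.003876
As a percentage: 0.003876 × 100 = 0.388%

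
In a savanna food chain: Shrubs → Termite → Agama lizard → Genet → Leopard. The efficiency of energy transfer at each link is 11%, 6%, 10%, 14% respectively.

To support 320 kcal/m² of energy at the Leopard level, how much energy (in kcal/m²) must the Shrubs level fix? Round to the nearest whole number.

Cumulative transfer efficiency: 0.11 × 0.06 × 0.1 × 0.14 = 0.0000924
Shrubs energy = 320 / 0.0000924 = 3463203 kcal/m²

3463203 kcal/m²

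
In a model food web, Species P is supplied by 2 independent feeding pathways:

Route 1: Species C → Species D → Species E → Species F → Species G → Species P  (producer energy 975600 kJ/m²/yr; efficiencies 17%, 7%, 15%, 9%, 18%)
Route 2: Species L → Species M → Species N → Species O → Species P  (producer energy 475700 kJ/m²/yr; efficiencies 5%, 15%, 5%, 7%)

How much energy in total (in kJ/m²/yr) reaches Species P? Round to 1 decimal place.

Route 1: 975600 × 0.17 × 0.07 × 0.15 × 0.09 × 0.18 = 28.2114252 kJ/m²/yr
Route 2: 475700 × 0.05 × 0.15 × 0.05 × 0.07 = 12.487125 kJ/m²/yr
Total at Species P: 28.2114252 + 12.487125 = 40.6985502 kJ/m²/yr

40.7 kJ/m²/yr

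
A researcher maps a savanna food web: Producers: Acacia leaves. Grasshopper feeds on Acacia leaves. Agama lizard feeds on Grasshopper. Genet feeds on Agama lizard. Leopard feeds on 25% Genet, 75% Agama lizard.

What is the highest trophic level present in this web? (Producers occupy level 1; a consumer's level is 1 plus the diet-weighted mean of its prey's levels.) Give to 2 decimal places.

Grasshopper: 1 + 1 = 2
Agama lizard: 1 + 2 = 3
Genet: 1 + 3 = 4
Leopard: 1 + (0.25×4 + 0.75×3) = 4.25

4.25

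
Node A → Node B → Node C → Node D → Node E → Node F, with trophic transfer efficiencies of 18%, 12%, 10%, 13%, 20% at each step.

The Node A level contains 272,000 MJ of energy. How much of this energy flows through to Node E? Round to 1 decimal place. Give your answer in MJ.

Node B: 272000 × 0.18 = 48960 MJ
Node C: 48960 × 0.12 = 5875.2 MJ
Node D: 5875.2 × 0.1 = 587.52 MJ
Node E: 587.52 × 0.13 = 76.3776 MJ

76.4 MJ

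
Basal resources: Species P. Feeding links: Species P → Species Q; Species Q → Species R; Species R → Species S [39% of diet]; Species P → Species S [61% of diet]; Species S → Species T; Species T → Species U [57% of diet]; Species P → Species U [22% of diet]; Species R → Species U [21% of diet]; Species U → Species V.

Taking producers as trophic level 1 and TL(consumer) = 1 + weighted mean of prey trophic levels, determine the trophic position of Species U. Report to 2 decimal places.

4.00

Species Q: 1 + 1 = 2
Species R: 1 + 2 = 3
Species S: 1 + (0.39×3 + 0.61×1) = 2.78
Species T: 1 + 2.78 = 3.78
Species U: 1 + (0.57×3.78 + 0.22×1 + 0.21×3) = 4.0046
Species V: 1 + 4.0046 = 5.0046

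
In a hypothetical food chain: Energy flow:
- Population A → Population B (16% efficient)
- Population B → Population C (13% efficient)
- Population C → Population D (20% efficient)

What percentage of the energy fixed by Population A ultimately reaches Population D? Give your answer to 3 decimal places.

0.416%

Product of link efficiencies: 0.16 × 0.13 × 0.2 = 0.00416
As a percentage: 0.00416 × 100 = 0.416%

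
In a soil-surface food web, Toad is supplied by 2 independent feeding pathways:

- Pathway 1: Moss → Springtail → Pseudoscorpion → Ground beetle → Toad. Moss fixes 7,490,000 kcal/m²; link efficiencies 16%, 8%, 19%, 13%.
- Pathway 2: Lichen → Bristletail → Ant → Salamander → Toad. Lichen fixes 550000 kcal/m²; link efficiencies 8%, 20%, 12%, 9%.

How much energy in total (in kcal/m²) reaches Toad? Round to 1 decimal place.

2463.1 kcal/m²

Pathway 1: 7490000 × 0.16 × 0.08 × 0.19 × 0.13 = 2368.0384 kcal/m²
Pathway 2: 550000 × 0.08 × 0.2 × 0.12 × 0.09 = 95.04 kcal/m²
Total at Toad: 2368.0384 + 95.04 = 2463.0784 kcal/m²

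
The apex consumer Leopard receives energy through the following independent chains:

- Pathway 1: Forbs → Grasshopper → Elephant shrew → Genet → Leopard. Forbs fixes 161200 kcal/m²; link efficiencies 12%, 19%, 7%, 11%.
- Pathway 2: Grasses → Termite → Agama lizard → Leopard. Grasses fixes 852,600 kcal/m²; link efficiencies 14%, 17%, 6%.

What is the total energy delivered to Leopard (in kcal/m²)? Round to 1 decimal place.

1245.8 kcal/m²

Pathway 1: 161200 × 0.12 × 0.19 × 0.07 × 0.11 = 28.300272 kcal/m²
Pathway 2: 852600 × 0.14 × 0.17 × 0.06 = 1217.5128 kcal/m²
Total at Leopard: 28.300272 + 1217.5128 = 1245.813072 kcal/m²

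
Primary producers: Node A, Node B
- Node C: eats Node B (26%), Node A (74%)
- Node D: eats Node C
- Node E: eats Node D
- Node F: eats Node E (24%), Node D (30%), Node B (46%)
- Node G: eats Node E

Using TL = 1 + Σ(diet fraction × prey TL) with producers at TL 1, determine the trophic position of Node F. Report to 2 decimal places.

Node C: 1 + (0.26×1 + 0.74×1) = 2
Node D: 1 + 2 = 3
Node E: 1 + 3 = 4
Node F: 1 + (0.24×4 + 0.3×3 + 0.46×1) = 3.32
Node G: 1 + 4 = 5

3.32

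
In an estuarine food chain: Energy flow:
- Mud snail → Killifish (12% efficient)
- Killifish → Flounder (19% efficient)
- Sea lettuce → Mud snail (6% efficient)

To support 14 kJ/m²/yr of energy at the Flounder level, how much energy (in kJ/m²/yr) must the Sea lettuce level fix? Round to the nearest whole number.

Cumulative transfer efficiency: 0.06 × 0.12 × 0.19 = 0.001368
Sea lettuce energy = 14 / 0.001368 = 10234 kJ/m²/yr

10234 kJ/m²/yr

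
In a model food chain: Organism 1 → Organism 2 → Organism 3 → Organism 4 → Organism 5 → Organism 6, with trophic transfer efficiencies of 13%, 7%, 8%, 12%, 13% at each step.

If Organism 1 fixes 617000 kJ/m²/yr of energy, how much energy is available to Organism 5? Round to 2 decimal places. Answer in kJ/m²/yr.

53.90 kJ/m²/yr

Organism 2: 617000 × 0.13 = 80210 kJ/m²/yr
Organism 3: 80210 × 0.07 = 5614.7 kJ/m²/yr
Organism 4: 5614.7 × 0.08 = 449.176 kJ/m²/yr
Organism 5: 449.176 × 0.12 = 53.90112 kJ/m²/yr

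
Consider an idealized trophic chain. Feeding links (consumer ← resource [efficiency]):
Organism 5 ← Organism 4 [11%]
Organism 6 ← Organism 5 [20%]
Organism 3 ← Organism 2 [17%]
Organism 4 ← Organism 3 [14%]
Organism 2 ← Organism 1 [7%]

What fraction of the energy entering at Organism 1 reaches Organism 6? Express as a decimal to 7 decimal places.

Product of link efficiencies: 0.07 × 0.17 × 0.14 × 0.11 × 0.2 = 0.000036652

0.0000367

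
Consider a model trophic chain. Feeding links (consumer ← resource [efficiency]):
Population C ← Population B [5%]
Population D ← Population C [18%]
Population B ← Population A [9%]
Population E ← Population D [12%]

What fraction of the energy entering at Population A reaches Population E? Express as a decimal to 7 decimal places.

Product of link efficiencies: 0.09 × 0.05 × 0.18 × 0.12 = 0.0000972

0.0000972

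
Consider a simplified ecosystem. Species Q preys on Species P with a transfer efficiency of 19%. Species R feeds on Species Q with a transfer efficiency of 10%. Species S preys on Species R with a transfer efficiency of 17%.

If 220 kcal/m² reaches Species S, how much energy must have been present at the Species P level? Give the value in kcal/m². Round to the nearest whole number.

Cumulative transfer efficiency: 0.19 × 0.1 × 0.17 = 0.00323
Species P energy = 220 / 0.00323 = 68111 kcal/m²

68111 kcal/m²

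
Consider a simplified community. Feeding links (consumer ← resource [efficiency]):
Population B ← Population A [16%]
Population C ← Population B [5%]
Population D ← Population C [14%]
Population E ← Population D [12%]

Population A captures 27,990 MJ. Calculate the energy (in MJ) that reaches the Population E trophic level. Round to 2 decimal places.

3.76 MJ

Population B: 27990 × 0.16 = 4478.4 MJ
Population C: 4478.4 × 0.05 = 223.92 MJ
Population D: 223.92 × 0.14 = 31.3488 MJ
Population E: 31.3488 × 0.12 = 3.761856 MJ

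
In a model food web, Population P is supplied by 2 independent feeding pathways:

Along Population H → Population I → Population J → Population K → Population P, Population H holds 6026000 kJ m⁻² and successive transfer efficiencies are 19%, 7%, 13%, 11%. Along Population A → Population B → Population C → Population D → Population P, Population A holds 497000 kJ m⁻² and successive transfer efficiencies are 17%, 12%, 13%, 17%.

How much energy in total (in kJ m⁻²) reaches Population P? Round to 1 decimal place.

Via Population H: 6026000 × 0.19 × 0.07 × 0.13 × 0.11 = 1146.08494 kJ m⁻²
Via Population A: 497000 × 0.17 × 0.12 × 0.13 × 0.17 = 224.06748 kJ m⁻²
Total at Population P: 1146.08494 + 224.06748 = 1370.15242 kJ m⁻²

1370.2 kJ m⁻²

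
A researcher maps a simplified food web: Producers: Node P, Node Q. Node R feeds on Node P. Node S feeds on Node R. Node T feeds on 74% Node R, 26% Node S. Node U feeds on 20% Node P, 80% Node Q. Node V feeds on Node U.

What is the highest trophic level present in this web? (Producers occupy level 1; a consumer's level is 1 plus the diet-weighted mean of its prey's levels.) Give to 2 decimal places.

3.26

Node R: 1 + 1 = 2
Node S: 1 + 2 = 3
Node T: 1 + (0.74×2 + 0.26×3) = 3.26
Node U: 1 + (0.2×1 + 0.8×1) = 2
Node V: 1 + 2 = 3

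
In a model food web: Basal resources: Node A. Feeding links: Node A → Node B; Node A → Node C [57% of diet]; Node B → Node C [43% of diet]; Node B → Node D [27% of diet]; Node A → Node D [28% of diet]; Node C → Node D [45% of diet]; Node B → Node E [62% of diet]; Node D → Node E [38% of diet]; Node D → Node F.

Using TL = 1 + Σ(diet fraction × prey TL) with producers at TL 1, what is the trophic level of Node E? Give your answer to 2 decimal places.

3.35

Node B: 1 + 1 = 2
Node C: 1 + (0.57×1 + 0.43×2) = 2.43
Node D: 1 + (0.27×2 + 0.28×1 + 0.45×2.43) = 2.9135
Node E: 1 + (0.62×2 + 0.38×2.9135) = 3.34713
Node F: 1 + 2.9135 = 3.9135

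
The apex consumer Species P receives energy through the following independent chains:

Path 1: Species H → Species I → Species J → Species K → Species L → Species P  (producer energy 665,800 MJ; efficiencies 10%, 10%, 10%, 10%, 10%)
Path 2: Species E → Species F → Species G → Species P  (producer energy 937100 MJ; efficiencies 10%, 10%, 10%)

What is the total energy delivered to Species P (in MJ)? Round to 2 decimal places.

Path 1: 665800 × 0.1 × 0.1 × 0.1 × 0.1 × 0.1 = 6.658 MJ
Path 2: 937100 × 0.1 × 0.1 × 0.1 = 937.1 MJ
Total at Species P: 6.658 + 937.1 = 943.758 MJ

943.76 MJ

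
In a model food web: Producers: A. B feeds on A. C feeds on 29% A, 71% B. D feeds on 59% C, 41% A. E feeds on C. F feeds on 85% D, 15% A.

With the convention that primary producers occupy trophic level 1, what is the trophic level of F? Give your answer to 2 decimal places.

3.71

B: 1 + 1 = 2
C: 1 + (0.29×1 + 0.71×2) = 2.71
D: 1 + (0.59×2.71 + 0.41×1) = 3.0089
E: 1 + 2.71 = 3.71
F: 1 + (0.85×3.0089 + 0.15×1) = 3.707565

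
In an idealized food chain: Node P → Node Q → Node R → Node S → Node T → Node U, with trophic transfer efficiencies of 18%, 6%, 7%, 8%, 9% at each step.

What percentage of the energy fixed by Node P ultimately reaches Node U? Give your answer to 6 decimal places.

Product of link efficiencies: 0.18 × 0.06 × 0.07 × 0.08 × 0.09 = 0.0000054432
As a percentage: 0.0000054432 × 100 = 0.000544%

0.000544%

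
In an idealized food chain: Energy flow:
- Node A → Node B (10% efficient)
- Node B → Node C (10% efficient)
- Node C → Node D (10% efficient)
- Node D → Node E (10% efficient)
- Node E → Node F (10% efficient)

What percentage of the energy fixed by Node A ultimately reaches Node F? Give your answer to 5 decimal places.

0.00100%

Product of link efficiencies: 0.1 × 0.1 × 0.1 × 0.1 × 0.1 = 0.00001
As a percentage: 0.00001 × 100 = 0.00100%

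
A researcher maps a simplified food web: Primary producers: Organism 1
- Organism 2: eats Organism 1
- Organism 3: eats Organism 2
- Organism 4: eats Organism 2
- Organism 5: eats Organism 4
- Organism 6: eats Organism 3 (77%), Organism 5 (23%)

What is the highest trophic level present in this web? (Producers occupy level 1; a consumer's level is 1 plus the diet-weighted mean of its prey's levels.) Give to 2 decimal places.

4.23

Organism 2: 1 + 1 = 2
Organism 3: 1 + 2 = 3
Organism 4: 1 + 2 = 3
Organism 5: 1 + 3 = 4
Organism 6: 1 + (0.77×3 + 0.23×4) = 4.23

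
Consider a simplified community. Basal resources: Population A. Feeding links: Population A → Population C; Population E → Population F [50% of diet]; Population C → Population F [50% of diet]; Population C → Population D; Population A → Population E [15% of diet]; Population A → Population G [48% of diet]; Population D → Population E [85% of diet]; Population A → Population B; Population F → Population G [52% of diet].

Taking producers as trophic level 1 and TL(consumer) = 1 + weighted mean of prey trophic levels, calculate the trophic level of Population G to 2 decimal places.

3.48

Population B: 1 + 1 = 2
Population C: 1 + 1 = 2
Population D: 1 + 2 = 3
Population E: 1 + (0.85×3 + 0.15×1) = 3.7
Population F: 1 + (0.5×2 + 0.5×3.7) = 3.85
Population G: 1 + (0.48×1 + 0.52×3.85) = 3.482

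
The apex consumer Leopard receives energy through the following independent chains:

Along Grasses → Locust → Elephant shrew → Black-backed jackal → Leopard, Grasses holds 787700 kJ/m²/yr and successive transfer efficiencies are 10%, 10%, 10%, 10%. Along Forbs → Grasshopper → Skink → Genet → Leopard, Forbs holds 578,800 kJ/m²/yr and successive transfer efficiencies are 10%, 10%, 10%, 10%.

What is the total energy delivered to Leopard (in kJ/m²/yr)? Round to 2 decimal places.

136.65 kJ/m²/yr

Via Grasses: 787700 × 0.1 × 0.1 × 0.1 × 0.1 = 78.77 kJ/m²/yr
Via Forbs: 578800 × 0.1 × 0.1 × 0.1 × 0.1 = 57.88 kJ/m²/yr
Total at Leopard: 78.77 + 57.88 = 136.65 kJ/m²/yr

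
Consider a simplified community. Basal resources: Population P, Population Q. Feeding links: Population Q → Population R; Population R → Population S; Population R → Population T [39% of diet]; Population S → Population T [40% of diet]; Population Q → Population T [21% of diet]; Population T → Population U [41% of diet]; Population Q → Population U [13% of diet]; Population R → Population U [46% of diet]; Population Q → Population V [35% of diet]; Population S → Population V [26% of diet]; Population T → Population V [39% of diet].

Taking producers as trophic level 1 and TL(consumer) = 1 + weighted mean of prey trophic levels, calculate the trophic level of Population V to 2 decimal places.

3.37

Population R: 1 + 1 = 2
Population S: 1 + 2 = 3
Population T: 1 + (0.39×2 + 0.4×3 + 0.21×1) = 3.19
Population U: 1 + (0.41×3.19 + 0.13×1 + 0.46×2) = 3.3579
Population V: 1 + (0.35×1 + 0.26×3 + 0.39×3.19) = 3.3741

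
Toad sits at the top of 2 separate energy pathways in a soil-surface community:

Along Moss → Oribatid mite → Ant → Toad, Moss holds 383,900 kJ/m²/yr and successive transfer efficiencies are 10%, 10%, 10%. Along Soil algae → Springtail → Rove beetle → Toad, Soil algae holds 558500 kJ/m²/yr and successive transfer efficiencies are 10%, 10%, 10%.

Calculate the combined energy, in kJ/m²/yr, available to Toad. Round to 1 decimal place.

942.4 kJ/m²/yr

Via Moss: 383900 × 0.1 × 0.1 × 0.1 = 383.9 kJ/m²/yr
Via Soil algae: 558500 × 0.1 × 0.1 × 0.1 = 558.5 kJ/m²/yr
Total at Toad: 383.9 + 558.5 = 942.4 kJ/m²/yr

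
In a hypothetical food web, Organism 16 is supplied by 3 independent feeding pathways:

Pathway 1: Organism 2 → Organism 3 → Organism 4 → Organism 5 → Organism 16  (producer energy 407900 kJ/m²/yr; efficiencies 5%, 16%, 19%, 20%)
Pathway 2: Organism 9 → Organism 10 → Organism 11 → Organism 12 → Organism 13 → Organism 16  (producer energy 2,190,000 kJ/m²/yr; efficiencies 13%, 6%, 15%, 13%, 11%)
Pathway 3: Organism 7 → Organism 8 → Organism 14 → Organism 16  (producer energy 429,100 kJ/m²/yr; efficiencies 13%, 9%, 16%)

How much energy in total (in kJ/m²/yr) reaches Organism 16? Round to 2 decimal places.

963.92 kJ/m²/yr

Pathway 1: 407900 × 0.05 × 0.16 × 0.19 × 0.2 = 124.0016 kJ/m²/yr
Pathway 2: 2190000 × 0.13 × 0.06 × 0.15 × 0.13 × 0.11 = 36.64089 kJ/m²/yr
Pathway 3: 429100 × 0.13 × 0.09 × 0.16 = 803.2752 kJ/m²/yr
Total at Organism 16: 124.0016 + 36.64089 + 803.2752 = 963.91769 kJ/m²/yr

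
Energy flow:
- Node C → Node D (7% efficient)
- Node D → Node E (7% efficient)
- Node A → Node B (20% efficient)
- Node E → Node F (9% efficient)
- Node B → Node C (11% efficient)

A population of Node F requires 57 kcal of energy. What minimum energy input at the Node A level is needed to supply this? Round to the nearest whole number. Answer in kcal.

Cumulative transfer efficiency: 0.2 × 0.11 × 0.07 × 0.07 × 0.09 = 0.000009702
Node A energy = 57 / 0.000009702 = 5875077 kcal

5875077 kcal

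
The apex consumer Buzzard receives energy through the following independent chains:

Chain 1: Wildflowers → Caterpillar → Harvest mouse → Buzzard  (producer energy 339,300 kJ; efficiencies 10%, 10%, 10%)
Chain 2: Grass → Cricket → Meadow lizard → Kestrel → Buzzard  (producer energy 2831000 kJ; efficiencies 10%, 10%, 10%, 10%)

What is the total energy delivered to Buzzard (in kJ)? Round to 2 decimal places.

622.40 kJ

Chain 1: 339300 × 0.1 × 0.1 × 0.1 = 339.3 kJ
Chain 2: 2831000 × 0.1 × 0.1 × 0.1 × 0.1 = 283.1 kJ
Total at Buzzard: 339.3 + 283.1 = 622.4 kJ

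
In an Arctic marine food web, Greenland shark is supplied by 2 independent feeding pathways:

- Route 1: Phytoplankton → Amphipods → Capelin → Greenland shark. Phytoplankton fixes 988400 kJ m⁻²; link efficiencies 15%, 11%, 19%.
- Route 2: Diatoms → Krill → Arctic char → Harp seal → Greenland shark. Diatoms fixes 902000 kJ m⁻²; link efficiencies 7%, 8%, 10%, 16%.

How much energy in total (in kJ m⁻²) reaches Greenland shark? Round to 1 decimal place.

3179.5 kJ m⁻²

Route 1: 988400 × 0.15 × 0.11 × 0.19 = 3098.634 kJ m⁻²
Route 2: 902000 × 0.07 × 0.08 × 0.1 × 0.16 = 80.8192 kJ m⁻²
Total at Greenland shark: 3098.634 + 80.8192 = 3179.4532 kJ m⁻²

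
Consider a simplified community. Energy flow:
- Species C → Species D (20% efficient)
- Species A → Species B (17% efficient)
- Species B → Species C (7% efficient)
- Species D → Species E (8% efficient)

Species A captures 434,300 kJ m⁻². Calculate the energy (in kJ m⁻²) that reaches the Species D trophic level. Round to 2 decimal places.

1033.63 kJ m⁻²

Species B: 434300 × 0.17 = 73831 kJ m⁻²
Species C: 73831 × 0.07 = 5168.17 kJ m⁻²
Species D: 5168.17 × 0.2 = 1033.634 kJ m⁻²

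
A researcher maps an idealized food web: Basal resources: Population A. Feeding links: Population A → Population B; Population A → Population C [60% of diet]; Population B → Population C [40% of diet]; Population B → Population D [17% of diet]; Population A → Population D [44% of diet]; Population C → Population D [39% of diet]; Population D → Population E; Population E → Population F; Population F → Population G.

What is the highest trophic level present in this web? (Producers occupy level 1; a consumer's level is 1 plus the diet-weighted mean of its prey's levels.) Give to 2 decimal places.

5.72

Population B: 1 + 1 = 2
Population C: 1 + (0.6×1 + 0.4×2) = 2.4
Population D: 1 + (0.17×2 + 0.44×1 + 0.39×2.4) = 2.716
Population E: 1 + 2.716 = 3.716
Population F: 1 + 3.716 = 4.716
Population G: 1 + 4.716 = 5.716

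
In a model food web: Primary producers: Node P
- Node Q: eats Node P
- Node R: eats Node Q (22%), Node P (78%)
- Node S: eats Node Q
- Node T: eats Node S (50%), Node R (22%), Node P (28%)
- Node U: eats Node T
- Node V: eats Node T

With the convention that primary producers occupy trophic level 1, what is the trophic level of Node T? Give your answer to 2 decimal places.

3.27

Node Q: 1 + 1 = 2
Node R: 1 + (0.22×2 + 0.78×1) = 2.22
Node S: 1 + 2 = 3
Node T: 1 + (0.5×3 + 0.22×2.22 + 0.28×1) = 3.2684
Node U: 1 + 3.2684 = 4.2684
Node V: 1 + 3.2684 = 4.2684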